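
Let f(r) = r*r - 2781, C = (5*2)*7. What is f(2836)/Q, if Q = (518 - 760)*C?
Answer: -1608023/3388 ≈ -474.62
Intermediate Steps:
C = 70 (C = 10*7 = 70)
f(r) = -2781 + r² (f(r) = r² - 2781 = -2781 + r²)
Q = -16940 (Q = (518 - 760)*70 = -242*70 = -16940)
f(2836)/Q = (-2781 + 2836²)/(-16940) = (-2781 + 8042896)*(-1/16940) = 8040115*(-1/16940) = -1608023/3388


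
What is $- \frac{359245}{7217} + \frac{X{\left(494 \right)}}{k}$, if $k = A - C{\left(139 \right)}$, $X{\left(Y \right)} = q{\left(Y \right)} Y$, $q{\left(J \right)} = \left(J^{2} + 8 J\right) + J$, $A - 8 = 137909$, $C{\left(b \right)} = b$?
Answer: $\frac{418195735913}{497171913} \approx 841.15$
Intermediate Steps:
$A = 137917$ ($A = 8 + 137909 = 137917$)
$q{\left(J \right)} = J^{2} + 9 J$
$X{\left(Y \right)} = Y^{2} \left(9 + Y\right)$ ($X{\left(Y \right)} = Y \left(9 + Y\right) Y = Y^{2} \left(9 + Y\right)$)
$k = 137778$ ($k = 137917 - 139 = 137778$)
$- \frac{359245}{7217} + \frac{X{\left(494 \right)}}{k} = - \frac{359245}{7217} + \frac{494^{2} \left(9 + 494\right)}{137778} = \left(-359245\right) \frac{1}{7217} + 244036 \cdot 503 \cdot \frac{1}{137778} = - \frac{359245}{7217} + 122750108 \cdot \frac{1}{137778} = - \frac{359245}{7217} + \frac{61375054}{68889} = \frac{418195735913}{497171913}$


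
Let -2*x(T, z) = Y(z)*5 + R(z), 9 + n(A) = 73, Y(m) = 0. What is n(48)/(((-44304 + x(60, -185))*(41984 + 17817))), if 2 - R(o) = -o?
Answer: -128/5287903425 ≈ -2.4206e-8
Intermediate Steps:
n(A) = 64 (n(A) = -9 + 73 = 64)
R(o) = 2 + o (R(o) = 2 - (-1)*o = 2 + o)
x(T, z) = -1 - z/2 (x(T, z) = -(0*5 + (2 + z))/2 = -(0 + (2 + z))/2 = -(2 + z)/2 = -1 - z/2)
n(48)/(((-44304 + x(60, -185))*(41984 + 17817))) = 64/(((-44304 + (-1 - ½*(-185)))*(41984 + 17817))) = 64/(((-44304 + (-1 + 185/2))*59801)) = 64/(((-44304 + 183/2)*59801)) = 64/((-88425/2*59801)) = 64/(-5287903425/2) = 64*(-2/5287903425) = -128/5287903425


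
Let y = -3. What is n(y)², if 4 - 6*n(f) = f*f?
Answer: 25/36 ≈ 0.69444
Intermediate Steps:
n(f) = ⅔ - f²/6 (n(f) = ⅔ - f*f/6 = ⅔ - f²/6)
n(y)² = (⅔ - ⅙*(-3)²)² = (⅔ - ⅙*9)² = (⅔ - 3/2)² = (-⅚)² = 25/36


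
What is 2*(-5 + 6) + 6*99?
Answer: 596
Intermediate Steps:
2*(-5 + 6) + 6*99 = 2*1 + 594 = 2 + 594 = 596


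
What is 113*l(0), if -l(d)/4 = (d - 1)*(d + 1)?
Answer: 452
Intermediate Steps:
l(d) = -4*(1 + d)*(-1 + d) (l(d) = -4*(d - 1)*(d + 1) = -4*(-1 + d)*(1 + d) = -4*(1 + d)*(-1 + d))
113*l(0) = 113*(4 - 4*0²) = 113*(4 - 4*0) = 113*(4 + 0) = 113*4 = 452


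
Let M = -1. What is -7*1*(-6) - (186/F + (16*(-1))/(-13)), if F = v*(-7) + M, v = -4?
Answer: 3964/117 ≈ 33.880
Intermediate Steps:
F = 27 (F = -4*(-7) - 1 = 28 - 1 = 27)
-7*1*(-6) - (186/F + (16*(-1))/(-13)) = -7*1*(-6) - (186/27 + (16*(-1))/(-13)) = -7*(-6) - (186*(1/27) - 16*(-1/13)) = 42 - (62/9 + 16/13) = 42 - 1*950/117 = 42 - 950/117 = 3964/117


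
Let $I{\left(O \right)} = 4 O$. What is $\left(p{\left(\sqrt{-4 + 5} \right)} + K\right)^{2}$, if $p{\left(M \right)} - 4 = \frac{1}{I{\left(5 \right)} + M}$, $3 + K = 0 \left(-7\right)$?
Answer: $\frac{484}{441} \approx 1.0975$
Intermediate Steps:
$K = -3$ ($K = -3 + 0 \left(-7\right) = -3 + 0 = -3$)
$p{\left(M \right)} = 4 + \frac{1}{20 + M}$ ($p{\left(M \right)} = 4 + \frac{1}{4 \cdot 5 + M} = 4 + \frac{1}{20 + M}$)
$\left(p{\left(\sqrt{-4 + 5} \right)} + K\right)^{2} = \left(\frac{81 + 4 \sqrt{-4 + 5}}{20 + \sqrt{-4 + 5}} - 3\right)^{2} = \left(\frac{81 + 4 \sqrt{1}}{20 + \sqrt{1}} - 3\right)^{2} = \left(\frac{81 + 4 \cdot 1}{20 + 1} - 3\right)^{2} = \left(\frac{81 + 4}{21} - 3\right)^{2} = \left(\frac{1}{21} \cdot 85 - 3\right)^{2} = \left(\frac{85}{21} - 3\right)^{2} = \left(\frac{22}{21}\right)^{2} = \frac{484}{441}$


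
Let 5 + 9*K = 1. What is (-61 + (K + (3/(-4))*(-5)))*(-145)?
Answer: 301165/36 ≈ 8365.7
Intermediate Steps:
K = -4/9 (K = -5/9 + (⅑)*1 = -5/9 + ⅑ = -4/9 ≈ -0.44444)
(-61 + (K + (3/(-4))*(-5)))*(-145) = (-61 + (-4/9 + (3/(-4))*(-5)))*(-145) = (-61 + (-4/9 + (3*(-¼))*(-5)))*(-145) = (-61 + (-4/9 - ¾*(-5)))*(-145) = (-61 + (-4/9 + 15/4))*(-145) = (-61 + 119/36)*(-145) = -2077/36*(-145) = 301165/36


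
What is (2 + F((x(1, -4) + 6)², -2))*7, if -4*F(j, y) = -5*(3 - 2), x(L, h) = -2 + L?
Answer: 91/4 ≈ 22.750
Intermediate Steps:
F(j, y) = 5/4 (F(j, y) = -(-5)*(3 - 2)/4 = -(-5)/4 = -¼*(-5) = 5/4)
(2 + F((x(1, -4) + 6)², -2))*7 = (2 + 5/4)*7 = (13/4)*7 = 91/4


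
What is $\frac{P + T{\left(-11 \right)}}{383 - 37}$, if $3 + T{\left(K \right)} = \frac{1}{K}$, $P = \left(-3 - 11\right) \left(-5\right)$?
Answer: $\frac{368}{1903} \approx 0.19338$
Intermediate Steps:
$P = 70$ ($P = \left(-14\right) \left(-5\right) = 70$)
$T{\left(K \right)} = -3 + \frac{1}{K}$
$\frac{P + T{\left(-11 \right)}}{383 - 37} = \frac{70 - \left(3 - \frac{1}{-11}\right)}{383 - 37} = \frac{70 - \frac{34}{11}}{346} = \left(70 - \frac{34}{11}\right) \frac{1}{346} = \frac{736}{11} \cdot \frac{1}{346} = \frac{368}{1903}$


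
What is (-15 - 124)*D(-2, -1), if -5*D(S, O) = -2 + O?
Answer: -417/5 ≈ -83.400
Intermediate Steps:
D(S, O) = 2/5 - O/5 (D(S, O) = -(-2 + O)/5 = 2/5 - O/5)
(-15 - 124)*D(-2, -1) = (-15 - 124)*(2/5 - 1/5*(-1)) = -139*(2/5 + 1/5) = -139*3/5 = -417/5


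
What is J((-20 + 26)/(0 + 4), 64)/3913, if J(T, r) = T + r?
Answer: 131/7826 ≈ 0.016739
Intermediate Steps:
J((-20 + 26)/(0 + 4), 64)/3913 = ((-20 + 26)/(0 + 4) + 64)/3913 = (6/4 + 64)*(1/3913) = (6*(1/4) + 64)*(1/3913) = (3/2 + 64)*(1/3913) = (131/2)*(1/3913) = 131/7826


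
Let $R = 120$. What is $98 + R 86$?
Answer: $10418$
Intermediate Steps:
$98 + R 86 = 98 + 120 \cdot 86 = 98 + 10320 = 10418$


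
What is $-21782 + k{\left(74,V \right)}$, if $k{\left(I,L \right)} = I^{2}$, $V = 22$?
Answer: $-16306$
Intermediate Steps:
$-21782 + k{\left(74,V \right)} = -21782 + 74^{2} = -21782 + 5476 = -16306$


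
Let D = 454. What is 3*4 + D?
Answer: 466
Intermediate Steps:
3*4 + D = 3*4 + 454 = 12 + 454 = 466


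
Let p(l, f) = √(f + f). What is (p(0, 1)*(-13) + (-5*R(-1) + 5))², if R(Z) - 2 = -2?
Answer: 363 - 130*√2 ≈ 179.15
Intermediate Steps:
R(Z) = 0 (R(Z) = 2 - 2 = 0)
p(l, f) = √2*√f (p(l, f) = √(2*f) = √2*√f)
(p(0, 1)*(-13) + (-5*R(-1) + 5))² = ((√2*√1)*(-13) + (-5*0 + 5))² = ((√2*1)*(-13) + (0 + 5))² = (√2*(-13) + 5)² = (-13*√2 + 5)² = (5 - 13*√2)²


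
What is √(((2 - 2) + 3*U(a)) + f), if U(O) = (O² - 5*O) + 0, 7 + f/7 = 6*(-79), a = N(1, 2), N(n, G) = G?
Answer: I*√3385 ≈ 58.181*I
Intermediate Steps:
a = 2
f = -3367 (f = -49 + 7*(6*(-79)) = -49 + 7*(-474) = -49 - 3318 = -3367)
U(O) = O² - 5*O
√(((2 - 2) + 3*U(a)) + f) = √(((2 - 2) + 3*(2*(-5 + 2))) - 3367) = √((0 + 3*(2*(-3))) - 3367) = √((0 + 3*(-6)) - 3367) = √((0 - 18) - 3367) = √(-18 - 3367) = √(-3385) = I*√3385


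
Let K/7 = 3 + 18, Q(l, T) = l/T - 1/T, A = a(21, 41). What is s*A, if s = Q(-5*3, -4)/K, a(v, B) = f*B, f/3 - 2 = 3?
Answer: 820/49 ≈ 16.735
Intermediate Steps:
f = 15 (f = 6 + 3*3 = 6 + 9 = 15)
a(v, B) = 15*B
A = 615 (A = 15*41 = 615)
Q(l, T) = -1/T + l/T
K = 147 (K = 7*(3 + 18) = 7*21 = 147)
s = 4/147 (s = ((-1 - 5*3)/(-4))/147 = -(-1 - 15)/4*(1/147) = -1/4*(-16)*(1/147) = 4*(1/147) = 4/147 ≈ 0.027211)
s*A = (4/147)*615 = 820/49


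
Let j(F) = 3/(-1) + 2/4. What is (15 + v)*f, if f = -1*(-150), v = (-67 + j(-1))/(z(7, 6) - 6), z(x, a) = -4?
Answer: 6585/2 ≈ 3292.5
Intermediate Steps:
j(F) = -5/2 (j(F) = 3*(-1) + 2*(1/4) = -3 + 1/2 = -5/2)
v = 139/20 (v = (-67 - 5/2)/(-4 - 6) = -139/2/(-10) = -139/2*(-1/10) = 139/20 ≈ 6.9500)
f = 150
(15 + v)*f = (15 + 139/20)*150 = (439/20)*150 = 6585/2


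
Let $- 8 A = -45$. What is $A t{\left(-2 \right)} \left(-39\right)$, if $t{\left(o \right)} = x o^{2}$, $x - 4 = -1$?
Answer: $- \frac{5265}{2} \approx -2632.5$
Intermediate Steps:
$A = \frac{45}{8}$ ($A = \left(- \frac{1}{8}\right) \left(-45\right) = \frac{45}{8} \approx 5.625$)
$x = 3$ ($x = 4 - 1 = 3$)
$t{\left(o \right)} = 3 o^{2}$
$A t{\left(-2 \right)} \left(-39\right) = \frac{45 \cdot 3 \left(-2\right)^{2}}{8} \left(-39\right) = \frac{45 \cdot 3 \cdot 4}{8} \left(-39\right) = \frac{45}{8} \cdot 12 \left(-39\right) = \frac{135}{2} \left(-39\right) = - \frac{5265}{2}$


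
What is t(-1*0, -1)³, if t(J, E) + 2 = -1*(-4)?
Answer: 8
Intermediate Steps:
t(J, E) = 2 (t(J, E) = -2 - 1*(-4) = -2 + 4 = 2)
t(-1*0, -1)³ = 2³ = 8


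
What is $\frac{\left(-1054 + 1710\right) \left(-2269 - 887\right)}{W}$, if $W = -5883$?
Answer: $\frac{690112}{1961} \approx 351.92$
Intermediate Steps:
$\frac{\left(-1054 + 1710\right) \left(-2269 - 887\right)}{W} = \frac{\left(-1054 + 1710\right) \left(-2269 - 887\right)}{-5883} = 656 \left(-3156\right) \left(- \frac{1}{5883}\right) = \left(-2070336\right) \left(- \frac{1}{5883}\right) = \frac{690112}{1961}$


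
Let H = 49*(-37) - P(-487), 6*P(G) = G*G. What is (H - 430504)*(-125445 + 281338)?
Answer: -441344151403/6 ≈ -7.3557e+10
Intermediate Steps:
P(G) = G²/6 (P(G) = (G*G)/6 = G²/6)
H = -248047/6 (H = 49*(-37) - (-487)²/6 = -1813 - 237169/6 = -248047/6 ≈ -41341.)
(H - 430504)*(-125445 + 281338) = (-248047/6 - 430504)*(-125445 + 281338) = -2831071/6*155893 = -441344151403/6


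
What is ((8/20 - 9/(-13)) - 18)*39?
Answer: -3297/5 ≈ -659.40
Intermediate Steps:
((8/20 - 9/(-13)) - 18)*39 = ((8*(1/20) - 9*(-1/13)) - 18)*39 = ((⅖ + 9/13) - 18)*39 = (71/65 - 18)*39 = -1099/65*39 = -3297/5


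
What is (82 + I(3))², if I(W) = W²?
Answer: 8281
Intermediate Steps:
(82 + I(3))² = (82 + 3²)² = (82 + 9)² = 91² = 8281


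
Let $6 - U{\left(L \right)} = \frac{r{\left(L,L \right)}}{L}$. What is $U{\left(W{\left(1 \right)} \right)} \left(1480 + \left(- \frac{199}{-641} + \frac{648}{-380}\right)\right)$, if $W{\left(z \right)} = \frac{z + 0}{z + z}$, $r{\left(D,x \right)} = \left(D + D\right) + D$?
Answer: $\frac{270118989}{60895} \approx 4435.8$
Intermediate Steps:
$r{\left(D,x \right)} = 3 D$ ($r{\left(D,x \right)} = 2 D + D = 3 D$)
$W{\left(z \right)} = \frac{1}{2}$ ($W{\left(z \right)} = \frac{z}{2 z} = z \frac{1}{2 z} = \frac{1}{2}$)
$U{\left(L \right)} = 3$ ($U{\left(L \right)} = 6 - \frac{3 L}{L} = 6 - 3 = 3$)
$U{\left(W{\left(1 \right)} \right)} \left(1480 + \left(- \frac{199}{-641} + \frac{648}{-380}\right)\right) = 3 \left(1480 + \left(- \frac{199}{-641} + \frac{648}{-380}\right)\right) = 3 \left(1480 + \left(\left(-199\right) \left(- \frac{1}{641}\right) + 648 \left(- \frac{1}{380}\right)\right)\right) = 3 \left(1480 + \left(\frac{199}{641} - \frac{162}{95}\right)\right) = 3 \left(1480 - \frac{84937}{60895}\right) = 3 \cdot \frac{90039663}{60895} = \frac{270118989}{60895}$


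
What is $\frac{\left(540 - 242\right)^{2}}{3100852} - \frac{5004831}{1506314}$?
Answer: $- \frac{3846368376889}{1167714194882} \approx -3.2939$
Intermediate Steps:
$\frac{\left(540 - 242\right)^{2}}{3100852} - \frac{5004831}{1506314} = 298^{2} \cdot \frac{1}{3100852} - \frac{5004831}{1506314} = 88804 \cdot \frac{1}{3100852} - \frac{5004831}{1506314} = \frac{22201}{775213} - \frac{5004831}{1506314} = - \frac{3846368376889}{1167714194882}$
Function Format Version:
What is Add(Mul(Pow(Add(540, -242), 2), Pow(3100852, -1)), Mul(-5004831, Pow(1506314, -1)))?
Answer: Rational(-3846368376889, 1167714194882) ≈ -3.2939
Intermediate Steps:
Add(Mul(Pow(Add(540, -242), 2), Pow(3100852, -1)), Mul(-5004831, Pow(1506314, -1))) = Add(Mul(Pow(298, 2), Rational(1, 3100852)), Mul(-5004831, Rational(1, 1506314))) = Add(Mul(88804, Rational(1, 3100852)), Rational(-5004831, 1506314)) = Add(Rational(22201, 775213), Rational(-5004831, 1506314)) = Rational(-3846368376889, 1167714194882)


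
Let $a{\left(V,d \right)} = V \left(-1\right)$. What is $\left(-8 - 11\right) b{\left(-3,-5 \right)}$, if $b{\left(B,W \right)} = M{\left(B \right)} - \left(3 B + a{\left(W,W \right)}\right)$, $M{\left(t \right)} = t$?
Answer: $-19$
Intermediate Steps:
$a{\left(V,d \right)} = - V$
$b{\left(B,W \right)} = W - 2 B$ ($b{\left(B,W \right)} = B - \left(3 B - W\right) = B - \left(- W + 3 B\right) = W - 2 B$)
$\left(-8 - 11\right) b{\left(-3,-5 \right)} = \left(-8 - 11\right) \left(-5 - -6\right) = - 19 \left(-5 + 6\right) = \left(-19\right) 1 = -19$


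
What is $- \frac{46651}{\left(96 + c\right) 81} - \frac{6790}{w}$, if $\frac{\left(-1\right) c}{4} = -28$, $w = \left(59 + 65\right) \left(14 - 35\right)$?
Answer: $- \frac{84301}{522288} \approx -0.16141$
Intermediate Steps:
$w = -2604$ ($w = 124 \left(-21\right) = -2604$)
$c = 112$ ($c = \left(-4\right) \left(-28\right) = 112$)
$- \frac{46651}{\left(96 + c\right) 81} - \frac{6790}{w} = - \frac{46651}{\left(96 + 112\right) 81} - \frac{6790}{-2604} = - \frac{46651}{208 \cdot 81} - - \frac{485}{186} = - \frac{46651}{16848} + \frac{485}{186} = - \frac{84301}{522288}$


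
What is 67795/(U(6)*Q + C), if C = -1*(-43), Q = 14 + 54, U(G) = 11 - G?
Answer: 67795/383 ≈ 177.01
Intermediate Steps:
Q = 68
C = 43
67795/(U(6)*Q + C) = 67795/((11 - 1*6)*68 + 43) = 67795/((11 - 6)*68 + 43) = 67795/(5*68 + 43) = 67795/(340 + 43) = 67795/383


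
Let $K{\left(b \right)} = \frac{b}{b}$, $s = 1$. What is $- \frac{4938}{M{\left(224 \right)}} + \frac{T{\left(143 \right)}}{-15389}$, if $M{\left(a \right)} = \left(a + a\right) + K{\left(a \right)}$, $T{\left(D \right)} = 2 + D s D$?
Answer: $- \frac{85173381}{6909661} \approx -12.327$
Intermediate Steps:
$K{\left(b \right)} = 1$
$T{\left(D \right)} = 2 + D^{2}$ ($T{\left(D \right)} = 2 + D 1 D = 2 + D D = 2 + D^{2}$)
$M{\left(a \right)} = 1 + 2 a$ ($M{\left(a \right)} = \left(a + a\right) + 1 = 2 a + 1 = 1 + 2 a$)
$- \frac{4938}{M{\left(224 \right)}} + \frac{T{\left(143 \right)}}{-15389} = - \frac{4938}{1 + 2 \cdot 224} + \frac{2 + 143^{2}}{-15389} = - \frac{4938}{1 + 448} + \left(2 + 20449\right) \left(- \frac{1}{15389}\right) = - \frac{4938}{449} + 20451 \left(- \frac{1}{15389}\right) = \left(-4938\right) \frac{1}{449} - \frac{20451}{15389} = - \frac{4938}{449} - \frac{20451}{15389} = - \frac{85173381}{6909661}$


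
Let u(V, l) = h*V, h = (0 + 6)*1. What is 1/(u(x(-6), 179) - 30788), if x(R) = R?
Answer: -1/30824 ≈ -3.2442e-5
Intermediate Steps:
h = 6 (h = 6*1 = 6)
u(V, l) = 6*V
1/(u(x(-6), 179) - 30788) = 1/(6*(-6) - 30788) = 1/(-36 - 30788) = 1/(-30824) = -1/30824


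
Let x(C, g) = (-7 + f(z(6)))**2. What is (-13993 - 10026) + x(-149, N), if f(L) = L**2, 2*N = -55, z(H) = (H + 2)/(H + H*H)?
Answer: -4661808098/194481 ≈ -23971.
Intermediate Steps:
z(H) = (2 + H)/(H + H**2)
N = -55/2 (N = (1/2)*(-55) = -55/2 ≈ -27.500)
x(C, g) = 9431041/194481 (x(C, g) = (-7 + ((2 + 6)/(6*(1 + 6)))**2)**2 = (-7 + ((1/6)*8/7)**2)**2 = (-7 + ((1/6)*(1/7)*8)**2)**2 = (-7 + (4/21)**2)**2 = (-7 + 16/441)**2 = (-3071/441)**2 = 9431041/194481)
(-13993 - 10026) + x(-149, N) = (-13993 - 10026) + 9431041/194481 = -24019 + 9431041/194481 = -4661808098/194481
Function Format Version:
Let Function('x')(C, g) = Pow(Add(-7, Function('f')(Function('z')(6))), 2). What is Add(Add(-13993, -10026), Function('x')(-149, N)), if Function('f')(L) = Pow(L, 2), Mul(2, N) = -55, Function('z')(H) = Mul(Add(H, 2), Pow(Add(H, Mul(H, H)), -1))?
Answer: Rational(-4661808098, 194481) ≈ -23971.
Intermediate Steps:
Function('z')(H) = Mul(Pow(Add(H, Pow(H, 2)), -1), Add(2, H)) (Function('z')(H) = Mul(Add(2, H), Pow(Add(H, Pow(H, 2)), -1)) = Mul(Pow(Add(H, Pow(H, 2)), -1), Add(2, H)))
N = Rational(-55, 2) (N = Mul(Rational(1, 2), -55) = Rational(-55, 2) ≈ -27.500)
Function('x')(C, g) = Rational(9431041, 194481) (Function('x')(C, g) = Pow(Add(-7, Pow(Mul(Pow(6, -1), Pow(Add(1, 6), -1), Add(2, 6)), 2)), 2) = Pow(Add(-7, Pow(Mul(Rational(1, 6), Pow(7, -1), 8), 2)), 2) = Pow(Add(-7, Pow(Mul(Rational(1, 6), Rational(1, 7), 8), 2)), 2) = Pow(Add(-7, Pow(Rational(4, 21), 2)), 2) = Pow(Add(-7, Rational(16, 441)), 2) = Pow(Rational(-3071, 441), 2) = Rational(9431041, 194481))
Add(Add(-13993, -10026), Function('x')(-149, N)) = Add(Add(-13993, -10026), Rational(9431041, 194481)) = Add(-24019, Rational(9431041, 194481)) = Rational(-4661808098, 194481)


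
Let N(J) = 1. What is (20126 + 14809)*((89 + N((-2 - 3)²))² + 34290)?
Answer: 1480894650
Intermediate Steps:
(20126 + 14809)*((89 + N((-2 - 3)²))² + 34290) = (20126 + 14809)*((89 + 1)² + 34290) = 34935*(90² + 34290) = 34935*(8100 + 34290) = 34935*42390 = 1480894650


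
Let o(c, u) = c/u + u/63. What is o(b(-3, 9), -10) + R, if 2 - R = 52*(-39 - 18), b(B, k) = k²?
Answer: 1863377/630 ≈ 2957.7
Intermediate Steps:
o(c, u) = u/63 + c/u (o(c, u) = c/u + u*(1/63) = c/u + u/63 = u/63 + c/u)
R = 2966 (R = 2 - 52*(-39 - 18) = 2 - 52*(-57) = 2 - 1*(-2964) = 2 + 2964 = 2966)
o(b(-3, 9), -10) + R = ((1/63)*(-10) + 9²/(-10)) + 2966 = (-10/63 + 81*(-⅒)) + 2966 = (-10/63 - 81/10) + 2966 = -5203/630 + 2966 = 1863377/630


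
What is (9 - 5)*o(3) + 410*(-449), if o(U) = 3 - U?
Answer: -184090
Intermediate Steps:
(9 - 5)*o(3) + 410*(-449) = (9 - 5)*(3 - 1*3) + 410*(-449) = 4*(3 - 3) - 184090 = 4*0 - 184090 = 0 - 184090 = -184090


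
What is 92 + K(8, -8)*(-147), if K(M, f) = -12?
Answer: 1856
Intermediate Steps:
92 + K(8, -8)*(-147) = 92 - 12*(-147) = 92 + 1764 = 1856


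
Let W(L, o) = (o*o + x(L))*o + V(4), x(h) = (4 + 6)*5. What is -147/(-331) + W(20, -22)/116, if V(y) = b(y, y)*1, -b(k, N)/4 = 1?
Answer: -968215/9599 ≈ -100.87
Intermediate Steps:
x(h) = 50 (x(h) = 10*5 = 50)
b(k, N) = -4 (b(k, N) = -4*1 = -4)
V(y) = -4 (V(y) = -4*1 = -4)
W(L, o) = -4 + o*(50 + o²) (W(L, o) = (o*o + 50)*o - 4 = (o² + 50)*o - 4 = (50 + o²)*o - 4 = o*(50 + o²) - 4 = -4 + o*(50 + o²))
-147/(-331) + W(20, -22)/116 = -147/(-331) + (-4 + (-22)³ + 50*(-22))/116 = -147*(-1/331) + (-4 - 10648 - 1100)*(1/116) = 147/331 - 11752*1/116 = 147/331 - 2938/29 = -968215/9599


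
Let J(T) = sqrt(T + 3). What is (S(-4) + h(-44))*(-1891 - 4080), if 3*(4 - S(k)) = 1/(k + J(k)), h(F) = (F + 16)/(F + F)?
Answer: -29454943/1122 - 5971*I/51 ≈ -26252.0 - 117.08*I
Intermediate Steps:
h(F) = (16 + F)/(2*F) (h(F) = (16 + F)/((2*F)) = (16 + F)*(1/(2*F)) = (16 + F)/(2*F))
J(T) = sqrt(3 + T)
S(k) = 4 - 1/(3*(k + sqrt(3 + k)))
(S(-4) + h(-44))*(-1891 - 4080) = ((-1/3 + 4*(-4) + 4*sqrt(3 - 4))/(-4 + sqrt(3 - 4)) + (1/2)*(16 - 44)/(-44))*(-1891 - 4080) = ((-1/3 - 16 + 4*sqrt(-1))/(-4 + sqrt(-1)) + (1/2)*(-1/44)*(-28))*(-5971) = ((-1/3 - 16 + 4*I)/(-4 + I) + 7/22)*(-5971) = (((-4 - I)/17)*(-49/3 + 4*I) + 7/22)*(-5971) = ((-4 - I)*(-49/3 + 4*I)/17 + 7/22)*(-5971) = (7/22 + (-4 - I)*(-49/3 + 4*I)/17)*(-5971) = -41797/22 - 5971*(-4 - I)*(-49/3 + 4*I)/17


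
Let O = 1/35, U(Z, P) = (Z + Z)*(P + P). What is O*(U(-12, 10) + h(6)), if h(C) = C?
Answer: -474/35 ≈ -13.543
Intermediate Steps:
U(Z, P) = 4*P*Z (U(Z, P) = (2*Z)*(2*P) = 4*P*Z)
O = 1/35 ≈ 0.028571
O*(U(-12, 10) + h(6)) = (4*10*(-12) + 6)/35 = (-480 + 6)/35 = (1/35)*(-474) = -474/35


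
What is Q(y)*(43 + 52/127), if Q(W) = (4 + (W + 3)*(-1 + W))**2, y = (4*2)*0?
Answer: 5513/127 ≈ 43.409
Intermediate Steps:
y = 0 (y = 8*0 = 0)
Q(W) = (4 + (-1 + W)*(3 + W))**2 (Q(W) = (4 + (3 + W)*(-1 + W))**2 = (4 + (-1 + W)*(3 + W))**2)
Q(y)*(43 + 52/127) = (1 + 0**2 + 2*0)**2*(43 + 52/127) = (1 + 0 + 0)**2*(43 + 52*(1/127)) = 1**2*(43 + 52/127) = 1*(5513/127) = 5513/127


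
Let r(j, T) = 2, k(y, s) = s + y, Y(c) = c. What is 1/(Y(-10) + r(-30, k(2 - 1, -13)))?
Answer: -1/8 ≈ -0.12500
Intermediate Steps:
1/(Y(-10) + r(-30, k(2 - 1, -13))) = 1/(-10 + 2) = 1/(-8) = -1/8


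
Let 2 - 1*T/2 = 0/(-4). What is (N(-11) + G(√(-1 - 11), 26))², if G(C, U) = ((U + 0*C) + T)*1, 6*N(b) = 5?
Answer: 34225/36 ≈ 950.69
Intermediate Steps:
T = 4 (T = 4 - 0/(-4) = 4 - 0*(-1)/4 = 4 - 2*0 = 4 + 0 = 4)
N(b) = ⅚ (N(b) = (⅙)*5 = ⅚)
G(C, U) = 4 + U (G(C, U) = ((U + 0*C) + 4)*1 = ((U + 0) + 4)*1 = (U + 4)*1 = (4 + U)*1 = 4 + U)
(N(-11) + G(√(-1 - 11), 26))² = (⅚ + (4 + 26))² = (⅚ + 30)² = (185/6)² = 34225/36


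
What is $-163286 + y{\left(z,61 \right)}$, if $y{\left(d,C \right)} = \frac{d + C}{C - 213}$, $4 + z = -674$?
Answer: $- \frac{24818855}{152} \approx -1.6328 \cdot 10^{5}$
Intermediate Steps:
$z = -678$ ($z = -4 - 674 = -678$)
$y{\left(d,C \right)} = \frac{C + d}{-213 + C}$
$-163286 + y{\left(z,61 \right)} = -163286 + \frac{61 - 678}{-213 + 61} = -163286 + \frac{1}{-152} \left(-617\right) = -163286 - - \frac{617}{152} = -163286 + \frac{617}{152} = - \frac{24818855}{152}$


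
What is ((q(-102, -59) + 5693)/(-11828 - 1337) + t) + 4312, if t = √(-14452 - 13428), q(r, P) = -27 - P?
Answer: 11352351/2633 + 2*I*√6970 ≈ 4311.6 + 166.97*I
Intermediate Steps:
t = 2*I*√6970 (t = √(-27880) = 2*I*√6970 ≈ 166.97*I)
((q(-102, -59) + 5693)/(-11828 - 1337) + t) + 4312 = (((-27 - 1*(-59)) + 5693)/(-11828 - 1337) + 2*I*√6970) + 4312 = (((-27 + 59) + 5693)/(-13165) + 2*I*√6970) + 4312 = ((32 + 5693)*(-1/13165) + 2*I*√6970) + 4312 = (5725*(-1/13165) + 2*I*√6970) + 4312 = (-1145/2633 + 2*I*√6970) + 4312 = 11352351/2633 + 2*I*√6970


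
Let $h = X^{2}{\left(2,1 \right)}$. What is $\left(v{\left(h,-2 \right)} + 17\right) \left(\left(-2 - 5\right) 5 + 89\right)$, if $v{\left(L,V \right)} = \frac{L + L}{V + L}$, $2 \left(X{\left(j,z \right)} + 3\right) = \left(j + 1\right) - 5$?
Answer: $\frac{7290}{7} \approx 1041.4$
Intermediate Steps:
$X{\left(j,z \right)} = -5 + \frac{j}{2}$ ($X{\left(j,z \right)} = -3 + \frac{\left(j + 1\right) - 5}{2} = -3 + \frac{\left(1 + j\right) - 5}{2} = -3 + \frac{-4 + j}{2} = -3 + \left(-2 + \frac{j}{2}\right) = -5 + \frac{j}{2}$)
$h = 16$ ($h = \left(-5 + \frac{1}{2} \cdot 2\right)^{2} = \left(-5 + 1\right)^{2} = \left(-4\right)^{2} = 16$)
$v{\left(L,V \right)} = \frac{2 L}{L + V}$
$\left(v{\left(h,-2 \right)} + 17\right) \left(\left(-2 - 5\right) 5 + 89\right) = \left(2 \cdot 16 \frac{1}{16 - 2} + 17\right) \left(\left(-2 - 5\right) 5 + 89\right) = \left(2 \cdot 16 \cdot \frac{1}{14} + 17\right) \left(\left(-7\right) 5 + 89\right) = \left(2 \cdot 16 \cdot \frac{1}{14} + 17\right) \left(-35 + 89\right) = \left(\frac{16}{7} + 17\right) 54 = \frac{135}{7} \cdot 54 = \frac{7290}{7}$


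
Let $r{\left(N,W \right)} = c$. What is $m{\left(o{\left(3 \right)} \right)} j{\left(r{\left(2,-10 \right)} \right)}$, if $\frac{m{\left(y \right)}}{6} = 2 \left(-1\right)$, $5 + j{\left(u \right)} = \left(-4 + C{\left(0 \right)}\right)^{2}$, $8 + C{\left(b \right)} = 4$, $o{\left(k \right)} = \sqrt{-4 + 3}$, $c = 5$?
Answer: $-708$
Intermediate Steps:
$r{\left(N,W \right)} = 5$
$o{\left(k \right)} = i$ ($o{\left(k \right)} = \sqrt{-1} = i$)
$C{\left(b \right)} = -4$ ($C{\left(b \right)} = -8 + 4 = -4$)
$j{\left(u \right)} = 59$ ($j{\left(u \right)} = -5 + \left(-4 - 4\right)^{2} = -5 + \left(-8\right)^{2} = -5 + 64 = 59$)
$m{\left(y \right)} = -12$ ($m{\left(y \right)} = 6 \cdot 2 \left(-1\right) = 6 \left(-2\right) = -12$)
$m{\left(o{\left(3 \right)} \right)} j{\left(r{\left(2,-10 \right)} \right)} = \left(-12\right) 59 = -708$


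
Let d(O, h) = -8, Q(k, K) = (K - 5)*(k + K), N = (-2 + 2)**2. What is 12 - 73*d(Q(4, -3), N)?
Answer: 596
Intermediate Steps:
N = 0 (N = 0**2 = 0)
Q(k, K) = (-5 + K)*(K + k)
12 - 73*d(Q(4, -3), N) = 12 - 73*(-8) = 12 + 584 = 596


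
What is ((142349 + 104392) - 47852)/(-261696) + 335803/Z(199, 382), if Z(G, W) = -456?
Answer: -1221791601/1657408 ≈ -737.17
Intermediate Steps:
((142349 + 104392) - 47852)/(-261696) + 335803/Z(199, 382) = ((142349 + 104392) - 47852)/(-261696) + 335803/(-456) = (246741 - 47852)*(-1/261696) + 335803*(-1/456) = 198889*(-1/261696) - 335803/456 = -198889/261696 - 335803/456 = -1221791601/1657408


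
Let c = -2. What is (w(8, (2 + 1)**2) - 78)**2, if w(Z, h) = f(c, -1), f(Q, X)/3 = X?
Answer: 6561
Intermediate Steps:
f(Q, X) = 3*X
w(Z, h) = -3 (w(Z, h) = 3*(-1) = -3)
(w(8, (2 + 1)**2) - 78)**2 = (-3 - 78)**2 = (-81)**2 = 6561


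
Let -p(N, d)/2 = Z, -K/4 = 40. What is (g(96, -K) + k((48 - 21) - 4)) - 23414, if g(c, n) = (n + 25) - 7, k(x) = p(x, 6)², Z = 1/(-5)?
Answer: -580896/25 ≈ -23236.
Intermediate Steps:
K = -160 (K = -4*40 = -160)
Z = -⅕ ≈ -0.20000
p(N, d) = ⅖ (p(N, d) = -2*(-⅕) = ⅖)
k(x) = 4/25 (k(x) = (⅖)² = 4/25)
g(c, n) = 18 + n (g(c, n) = (25 + n) - 7 = 18 + n)
(g(96, -K) + k((48 - 21) - 4)) - 23414 = ((18 - 1*(-160)) + 4/25) - 23414 = ((18 + 160) + 4/25) - 23414 = (178 + 4/25) - 23414 = 4454/25 - 23414 = -580896/25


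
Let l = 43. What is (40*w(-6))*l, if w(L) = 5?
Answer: 8600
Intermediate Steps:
(40*w(-6))*l = (40*5)*43 = 200*43 = 8600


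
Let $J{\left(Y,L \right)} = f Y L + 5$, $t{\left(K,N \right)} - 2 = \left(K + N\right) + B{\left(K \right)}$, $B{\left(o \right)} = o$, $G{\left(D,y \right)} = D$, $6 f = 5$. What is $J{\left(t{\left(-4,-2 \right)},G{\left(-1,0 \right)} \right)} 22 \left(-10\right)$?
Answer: $- \frac{7700}{3} \approx -2566.7$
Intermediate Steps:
$f = \frac{5}{6}$ ($f = \frac{1}{6} \cdot 5 = \frac{5}{6} \approx 0.83333$)
$t{\left(K,N \right)} = 2 + N + 2 K$ ($t{\left(K,N \right)} = 2 + \left(\left(K + N\right) + K\right) = 2 + \left(N + 2 K\right) = 2 + N + 2 K$)
$J{\left(Y,L \right)} = 5 + \frac{5 L Y}{6}$ ($J{\left(Y,L \right)} = \frac{5 Y}{6} L + 5 = \frac{5 L Y}{6} + 5 = 5 + \frac{5 L Y}{6}$)
$J{\left(t{\left(-4,-2 \right)},G{\left(-1,0 \right)} \right)} 22 \left(-10\right) = \left(5 + \frac{5}{6} \left(-1\right) \left(2 - 2 + 2 \left(-4\right)\right)\right) 22 \left(-10\right) = \left(5 + \frac{5}{6} \left(-1\right) \left(2 - 2 - 8\right)\right) 22 \left(-10\right) = \left(5 + \frac{5}{6} \left(-1\right) \left(-8\right)\right) 22 \left(-10\right) = \left(5 + \frac{20}{3}\right) 22 \left(-10\right) = \frac{35}{3} \cdot 22 \left(-10\right) = \frac{770}{3} \left(-10\right) = - \frac{7700}{3}$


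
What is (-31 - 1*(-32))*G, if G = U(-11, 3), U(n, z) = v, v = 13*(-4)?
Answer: -52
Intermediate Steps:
v = -52
U(n, z) = -52
G = -52
(-31 - 1*(-32))*G = (-31 - 1*(-32))*(-52) = (-31 + 32)*(-52) = 1*(-52) = -52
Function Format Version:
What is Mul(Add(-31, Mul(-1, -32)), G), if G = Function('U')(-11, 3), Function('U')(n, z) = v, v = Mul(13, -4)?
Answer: -52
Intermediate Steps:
v = -52
Function('U')(n, z) = -52
G = -52
Mul(Add(-31, Mul(-1, -32)), G) = Mul(Add(-31, Mul(-1, -32)), -52) = Mul(Add(-31, 32), -52) = Mul(1, -52) = -52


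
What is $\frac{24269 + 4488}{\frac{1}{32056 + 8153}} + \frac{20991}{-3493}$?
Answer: $\frac{4038921693018}{3493} \approx 1.1563 \cdot 10^{9}$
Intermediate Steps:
$\frac{24269 + 4488}{\frac{1}{32056 + 8153}} + \frac{20991}{-3493} = \frac{28757}{\frac{1}{40209}} + 20991 \left(- \frac{1}{3493}\right) = 28757 \frac{1}{\frac{1}{40209}} - \frac{20991}{3493} = 28757 \cdot 40209 - \frac{20991}{3493} = 1156290213 - \frac{20991}{3493} = \frac{4038921693018}{3493}$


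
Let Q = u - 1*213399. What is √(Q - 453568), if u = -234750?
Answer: I*√901717 ≈ 949.59*I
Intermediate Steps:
Q = -448149 (Q = -234750 - 1*213399 = -234750 - 213399 = -448149)
√(Q - 453568) = √(-448149 - 453568) = √(-901717) = I*√901717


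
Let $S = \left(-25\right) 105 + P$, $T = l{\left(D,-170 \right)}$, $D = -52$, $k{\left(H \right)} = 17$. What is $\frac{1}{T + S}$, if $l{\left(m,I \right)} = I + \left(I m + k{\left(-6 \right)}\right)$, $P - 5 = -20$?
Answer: $\frac{1}{6047} \approx 0.00016537$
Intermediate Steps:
$P = -15$ ($P = 5 - 20 = -15$)
$l{\left(m,I \right)} = 17 + I + I m$ ($l{\left(m,I \right)} = I + \left(I m + 17\right) = I + \left(17 + I m\right) = 17 + I + I m$)
$T = 8687$ ($T = 17 - 170 - -8840 = 17 - 170 + 8840 = 8687$)
$S = -2640$ ($S = \left(-25\right) 105 - 15 = -2625 - 15 = -2640$)
$\frac{1}{T + S} = \frac{1}{8687 - 2640} = \frac{1}{6047}$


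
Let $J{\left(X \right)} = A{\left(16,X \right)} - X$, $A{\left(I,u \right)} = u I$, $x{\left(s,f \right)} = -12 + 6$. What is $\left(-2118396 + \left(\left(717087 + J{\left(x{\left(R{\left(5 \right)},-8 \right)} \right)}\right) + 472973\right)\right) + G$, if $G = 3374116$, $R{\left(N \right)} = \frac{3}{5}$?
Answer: $2445690$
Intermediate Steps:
$R{\left(N \right)} = \frac{3}{5}$ ($R{\left(N \right)} = 3 \cdot \frac{1}{5} = \frac{3}{5}$)
$x{\left(s,f \right)} = -6$
$A{\left(I,u \right)} = I u$
$J{\left(X \right)} = 15 X$ ($J{\left(X \right)} = 16 X - X = 15 X$)
$\left(-2118396 + \left(\left(717087 + J{\left(x{\left(R{\left(5 \right)},-8 \right)} \right)}\right) + 472973\right)\right) + G = \left(-2118396 + \left(\left(717087 + 15 \left(-6\right)\right) + 472973\right)\right) + 3374116 = \left(-2118396 + \left(\left(717087 - 90\right) + 472973\right)\right) + 3374116 = \left(-2118396 + \left(716997 + 472973\right)\right) + 3374116 = \left(-2118396 + 1189970\right) + 3374116 = -928426 + 3374116 = 2445690$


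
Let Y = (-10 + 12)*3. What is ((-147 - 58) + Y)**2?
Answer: 39601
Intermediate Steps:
Y = 6 (Y = 2*3 = 6)
((-147 - 58) + Y)**2 = ((-147 - 58) + 6)**2 = (-205 + 6)**2 = (-199)**2 = 39601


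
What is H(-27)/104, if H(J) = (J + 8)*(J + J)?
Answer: 513/52 ≈ 9.8654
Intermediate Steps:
H(J) = 2*J*(8 + J) (H(J) = (8 + J)*(2*J) = 2*J*(8 + J))
H(-27)/104 = (2*(-27)*(8 - 27))/104 = (2*(-27)*(-19))*(1/104) = 1026*(1/104) = 513/52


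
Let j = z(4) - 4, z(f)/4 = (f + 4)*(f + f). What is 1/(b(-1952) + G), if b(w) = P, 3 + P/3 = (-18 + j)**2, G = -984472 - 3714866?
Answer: -1/4535079 ≈ -2.2050e-7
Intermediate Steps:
z(f) = 8*f*(4 + f) (z(f) = 4*((f + 4)*(f + f)) = 4*((4 + f)*(2*f)) = 4*(2*f*(4 + f)) = 8*f*(4 + f))
G = -4699338
j = 252 (j = 8*4*(4 + 4) - 4 = 8*4*8 - 4 = 256 - 4 = 252)
P = 164259 (P = -9 + 3*(-18 + 252)**2 = -9 + 3*234**2 = -9 + 3*54756 = -9 + 164268 = 164259)
b(w) = 164259
1/(b(-1952) + G) = 1/(164259 - 4699338) = 1/(-4535079) = -1/4535079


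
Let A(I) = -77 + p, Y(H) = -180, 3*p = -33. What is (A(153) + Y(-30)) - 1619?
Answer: -1887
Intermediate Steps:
p = -11 (p = (1/3)*(-33) = -11)
A(I) = -88 (A(I) = -77 - 11 = -88)
(A(153) + Y(-30)) - 1619 = (-88 - 180) - 1619 = -268 - 1619 = -1887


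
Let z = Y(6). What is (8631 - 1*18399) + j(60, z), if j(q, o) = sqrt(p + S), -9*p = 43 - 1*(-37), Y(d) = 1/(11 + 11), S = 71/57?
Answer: -9768 + I*sqrt(24833)/57 ≈ -9768.0 + 2.7646*I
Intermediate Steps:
S = 71/57 (S = 71*(1/57) = 71/57 ≈ 1.2456)
Y(d) = 1/22
p = -80/9 (p = -(43 - 1*(-37))/9 = -(43 + 37)/9 = -1/9*80 = -80/9 ≈ -8.8889)
z = 1/22 ≈ 0.045455
j(q, o) = I*sqrt(24833)/57 (j(q, o) = sqrt(-80/9 + 71/57) = sqrt(-1307/171) = I*sqrt(24833)/57)
(8631 - 1*18399) + j(60, z) = (8631 - 1*18399) + I*sqrt(24833)/57 = (8631 - 18399) + I*sqrt(24833)/57 = -9768 + I*sqrt(24833)/57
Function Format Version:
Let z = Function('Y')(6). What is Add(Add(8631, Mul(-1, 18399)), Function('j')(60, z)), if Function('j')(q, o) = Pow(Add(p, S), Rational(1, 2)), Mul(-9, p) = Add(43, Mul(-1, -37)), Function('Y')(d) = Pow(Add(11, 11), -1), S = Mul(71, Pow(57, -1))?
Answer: Add(-9768, Mul(Rational(1, 57), I, Pow(24833, Rational(1, 2)))) ≈ Add(-9768.0, Mul(2.7646, I))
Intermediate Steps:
S = Rational(71, 57) (S = Mul(71, Rational(1, 57)) = Rational(71, 57) ≈ 1.2456)
Function('Y')(d) = Rational(1, 22) (Function('Y')(d) = Pow(22, -1) = Rational(1, 22))
p = Rational(-80, 9) (p = Mul(Rational(-1, 9), Add(43, Mul(-1, -37))) = Mul(Rational(-1, 9), Add(43, 37)) = Mul(Rational(-1, 9), 80) = Rational(-80, 9) ≈ -8.8889)
z = Rational(1, 22) ≈ 0.045455
Function('j')(q, o) = Mul(Rational(1, 57), I, Pow(24833, Rational(1, 2))) (Function('j')(q, o) = Pow(Add(Rational(-80, 9), Rational(71, 57)), Rational(1, 2)) = Pow(Rational(-1307, 171), Rational(1, 2)) = Mul(Rational(1, 57), I, Pow(24833, Rational(1, 2))))
Add(Add(8631, Mul(-1, 18399)), Function('j')(60, z)) = Add(Add(8631, Mul(-1, 18399)), Mul(Rational(1, 57), I, Pow(24833, Rational(1, 2)))) = Add(Add(8631, -18399), Mul(Rational(1, 57), I, Pow(24833, Rational(1, 2)))) = Add(-9768, Mul(Rational(1, 57), I, Pow(24833, Rational(1, 2))))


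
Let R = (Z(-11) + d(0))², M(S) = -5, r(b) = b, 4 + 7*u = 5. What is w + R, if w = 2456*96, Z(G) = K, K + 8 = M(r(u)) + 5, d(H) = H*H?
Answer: 235840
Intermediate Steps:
u = ⅐ (u = -4/7 + (⅐)*5 = -4/7 + 5/7 = ⅐ ≈ 0.14286)
d(H) = H²
K = -8 (K = -8 + (-5 + 5) = -8 + 0 = -8)
Z(G) = -8
w = 235776
R = 64 (R = (-8 + 0²)² = (-8 + 0)² = (-8)² = 64)
w + R = 235776 + 64 = 235840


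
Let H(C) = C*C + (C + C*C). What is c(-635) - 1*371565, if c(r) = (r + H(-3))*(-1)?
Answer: -370945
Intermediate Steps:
H(C) = C + 2*C**2 (H(C) = C**2 + (C + C**2) = C + 2*C**2)
c(r) = -15 - r (c(r) = (r - 3*(1 + 2*(-3)))*(-1) = (r - 3*(1 - 6))*(-1) = (r - 3*(-5))*(-1) = (r + 15)*(-1) = (15 + r)*(-1) = -15 - r)
c(-635) - 1*371565 = (-15 - 1*(-635)) - 1*371565 = (-15 + 635) - 371565 = 620 - 371565 = -370945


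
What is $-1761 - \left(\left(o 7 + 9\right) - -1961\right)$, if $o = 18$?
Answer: $-3857$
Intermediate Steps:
$-1761 - \left(\left(o 7 + 9\right) - -1961\right) = -1761 - \left(\left(18 \cdot 7 + 9\right) - -1961\right) = -1761 - \left(\left(126 + 9\right) + 1961\right) = -1761 - \left(135 + 1961\right) = -1761 - 2096 = -3857$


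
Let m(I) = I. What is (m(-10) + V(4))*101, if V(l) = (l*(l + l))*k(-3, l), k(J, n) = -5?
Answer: -17170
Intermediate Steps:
V(l) = -10*l**2 (V(l) = (l*(l + l))*(-5) = (l*(2*l))*(-5) = (2*l**2)*(-5) = -10*l**2)
(m(-10) + V(4))*101 = (-10 - 10*4**2)*101 = (-10 - 10*16)*101 = (-10 - 160)*101 = -170*101 = -17170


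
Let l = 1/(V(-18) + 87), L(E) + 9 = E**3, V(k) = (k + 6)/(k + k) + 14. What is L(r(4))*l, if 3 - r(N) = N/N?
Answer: -3/304 ≈ -0.0098684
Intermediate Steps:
r(N) = 2 (r(N) = 3 - N/N = 3 - 1*1 = 3 - 1 = 2)
V(k) = 14 + (6 + k)/(2*k) (V(k) = (6 + k)/((2*k)) + 14 = (6 + k)*(1/(2*k)) + 14 = (6 + k)/(2*k) + 14 = 14 + (6 + k)/(2*k))
L(E) = -9 + E**3
l = 3/304 (l = 1/((29/2 + 3/(-18)) + 87) = 1/((29/2 + 3*(-1/18)) + 87) = 1/((29/2 - 1/6) + 87) = 1/(43/3 + 87) = 1/(304/3) = 3/304 ≈ 0.0098684)
L(r(4))*l = (-9 + 2**3)*(3/304) = (-9 + 8)*(3/304) = -1*3/304 = -3/304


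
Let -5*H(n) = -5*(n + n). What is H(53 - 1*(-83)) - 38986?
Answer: -38714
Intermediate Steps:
H(n) = 2*n (H(n) = -(-1)*(n + n) = -(-1)*2*n = -(-2)*n = 2*n)
H(53 - 1*(-83)) - 38986 = 2*(53 - 1*(-83)) - 38986 = 2*(53 + 83) - 38986 = 2*136 - 38986 = 272 - 38986 = -38714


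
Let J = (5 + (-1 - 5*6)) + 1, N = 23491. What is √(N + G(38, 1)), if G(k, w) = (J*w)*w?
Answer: √23466 ≈ 153.19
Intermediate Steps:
J = -25 (J = (5 + (-1 - 30)) + 1 = (5 - 31) + 1 = -26 + 1 = -25)
G(k, w) = -25*w² (G(k, w) = (-25*w)*w = -25*w²)
√(N + G(38, 1)) = √(23491 - 25*1²) = √(23491 - 25*1) = √(23491 - 25) = √23466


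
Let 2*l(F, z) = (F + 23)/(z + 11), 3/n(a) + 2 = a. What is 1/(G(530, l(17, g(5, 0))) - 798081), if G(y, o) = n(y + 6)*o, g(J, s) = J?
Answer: -712/568233667 ≈ -1.2530e-6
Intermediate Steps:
n(a) = 3/(-2 + a)
l(F, z) = (23 + F)/(2*(11 + z)) (l(F, z) = ((F + 23)/(z + 11))/2 = ((23 + F)/(11 + z))/2 = (23 + F)/(2*(11 + z)))
G(y, o) = 3*o/(4 + y) (G(y, o) = (3/(-2 + (y + 6)))*o = (3/(-2 + (6 + y)))*o = (3/(4 + y))*o = 3*o/(4 + y))
1/(G(530, l(17, g(5, 0))) - 798081) = 1/(3*((23 + 17)/(2*(11 + 5)))/(4 + 530) - 798081) = 1/(3*((1/2)*40/16)/534 - 798081) = 1/(3*((1/2)*(1/16)*40)*(1/534) - 798081) = 1/(3*(5/4)*(1/534) - 798081) = 1/(5/712 - 798081) = 1/(-568233667/712) = -712/568233667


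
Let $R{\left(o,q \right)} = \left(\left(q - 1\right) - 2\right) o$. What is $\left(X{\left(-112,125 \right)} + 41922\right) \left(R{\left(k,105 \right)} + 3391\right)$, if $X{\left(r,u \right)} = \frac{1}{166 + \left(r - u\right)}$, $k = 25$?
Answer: $\frac{17683154801}{71} \approx 2.4906 \cdot 10^{8}$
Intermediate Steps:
$R{\left(o,q \right)} = o \left(-3 + q\right)$ ($R{\left(o,q \right)} = \left(\left(q - 1\right) - 2\right) o = \left(\left(-1 + q\right) - 2\right) o = \left(-3 + q\right) o = o \left(-3 + q\right)$)
$X{\left(r,u \right)} = \frac{1}{166 + r - u}$
$\left(X{\left(-112,125 \right)} + 41922\right) \left(R{\left(k,105 \right)} + 3391\right) = \left(\frac{1}{166 - 112 - 125} + 41922\right) \left(25 \left(-3 + 105\right) + 3391\right) = \left(\frac{1}{166 - 112 - 125} + 41922\right) \left(25 \cdot 102 + 3391\right) = \left(\frac{1}{-71} + 41922\right) \left(2550 + 3391\right) = \left(- \frac{1}{71} + 41922\right) 5941 = \frac{2976461}{71} \cdot 5941 = \frac{17683154801}{71}$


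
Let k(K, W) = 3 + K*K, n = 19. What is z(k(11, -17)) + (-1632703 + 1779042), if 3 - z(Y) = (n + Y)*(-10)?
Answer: 147772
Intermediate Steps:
k(K, W) = 3 + K²
z(Y) = 193 + 10*Y (z(Y) = 3 - (19 + Y)*(-10) = 3 - (-190 - 10*Y) = 3 + (190 + 10*Y) = 193 + 10*Y)
z(k(11, -17)) + (-1632703 + 1779042) = (193 + 10*(3 + 11²)) + (-1632703 + 1779042) = (193 + 10*(3 + 121)) + 146339 = (193 + 10*124) + 146339 = (193 + 1240) + 146339 = 1433 + 146339 = 147772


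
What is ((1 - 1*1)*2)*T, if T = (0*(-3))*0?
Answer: 0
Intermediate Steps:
T = 0 (T = 0*0 = 0)
((1 - 1*1)*2)*T = ((1 - 1*1)*2)*0 = ((1 - 1)*2)*0 = (0*2)*0 = 0*0 = 0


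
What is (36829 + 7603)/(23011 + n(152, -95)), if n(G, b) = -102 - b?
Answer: 11108/5751 ≈ 1.9315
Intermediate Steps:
(36829 + 7603)/(23011 + n(152, -95)) = (36829 + 7603)/(23011 + (-102 - 1*(-95))) = 44432/(23011 + (-102 + 95)) = 44432/(23011 - 7) = 44432/23004 = 44432*(1/23004) = 11108/5751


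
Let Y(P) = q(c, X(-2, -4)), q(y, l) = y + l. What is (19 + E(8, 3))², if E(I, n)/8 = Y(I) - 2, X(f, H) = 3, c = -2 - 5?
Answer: 841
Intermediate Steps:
c = -7
q(y, l) = l + y
Y(P) = -4 (Y(P) = 3 - 7 = -4)
E(I, n) = -48 (E(I, n) = 8*(-4 - 2) = 8*(-6) = -48)
(19 + E(8, 3))² = (19 - 48)² = (-29)² = 841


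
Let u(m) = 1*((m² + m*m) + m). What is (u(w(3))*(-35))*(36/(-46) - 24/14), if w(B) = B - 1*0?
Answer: 42210/23 ≈ 1835.2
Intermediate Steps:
w(B) = B (w(B) = B + 0 = B)
u(m) = m + 2*m² (u(m) = 1*((m² + m²) + m) = 1*(2*m² + m) = 1*(m + 2*m²) = m + 2*m²)
(u(w(3))*(-35))*(36/(-46) - 24/14) = ((3*(1 + 2*3))*(-35))*(36/(-46) - 24/14) = ((3*(1 + 6))*(-35))*(36*(-1/46) - 24*1/14) = ((3*7)*(-35))*(-18/23 - 12/7) = (21*(-35))*(-402/161) = -735*(-402/161) = 42210/23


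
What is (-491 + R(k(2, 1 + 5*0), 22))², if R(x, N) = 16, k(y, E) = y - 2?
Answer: 225625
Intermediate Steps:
k(y, E) = -2 + y
(-491 + R(k(2, 1 + 5*0), 22))² = (-491 + 16)² = (-475)² = 225625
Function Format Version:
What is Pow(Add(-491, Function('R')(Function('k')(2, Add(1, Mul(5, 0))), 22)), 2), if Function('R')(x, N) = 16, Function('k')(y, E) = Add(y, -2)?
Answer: 225625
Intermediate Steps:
Function('k')(y, E) = Add(-2, y)
Pow(Add(-491, Function('R')(Function('k')(2, Add(1, Mul(5, 0))), 22)), 2) = Pow(Add(-491, 16), 2) = Pow(-475, 2) = 225625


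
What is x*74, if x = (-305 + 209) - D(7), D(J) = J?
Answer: -7622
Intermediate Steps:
x = -103 (x = (-305 + 209) - 1*7 = -96 - 7 = -103)
x*74 = -103*74 = -7622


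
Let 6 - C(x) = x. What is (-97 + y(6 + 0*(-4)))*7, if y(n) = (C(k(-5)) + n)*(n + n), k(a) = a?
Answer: 749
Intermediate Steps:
C(x) = 6 - x
y(n) = 2*n*(11 + n) (y(n) = ((6 - 1*(-5)) + n)*(n + n) = ((6 + 5) + n)*(2*n) = (11 + n)*(2*n) = 2*n*(11 + n))
(-97 + y(6 + 0*(-4)))*7 = (-97 + 2*(6 + 0*(-4))*(11 + (6 + 0*(-4))))*7 = (-97 + 2*(6 + 0)*(11 + (6 + 0)))*7 = (-97 + 2*6*(11 + 6))*7 = (-97 + 2*6*17)*7 = (-97 + 204)*7 = 107*7 = 749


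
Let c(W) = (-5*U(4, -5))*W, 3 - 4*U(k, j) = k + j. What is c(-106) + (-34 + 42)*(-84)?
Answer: -142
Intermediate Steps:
U(k, j) = ¾ - j/4 - k/4 (U(k, j) = ¾ - (k + j)/4 = ¾ - (j + k)/4 = ¾ + (-j/4 - k/4) = ¾ - j/4 - k/4)
c(W) = -5*W (c(W) = (-5*(¾ - ¼*(-5) - ¼*4))*W = (-5*(¾ + 5/4 - 1))*W = (-5*1)*W = -5*W)
c(-106) + (-34 + 42)*(-84) = -5*(-106) + (-34 + 42)*(-84) = 530 + 8*(-84) = 530 - 672 = -142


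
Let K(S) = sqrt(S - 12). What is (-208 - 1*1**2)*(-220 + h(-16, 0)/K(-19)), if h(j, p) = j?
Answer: 45980 - 3344*I*sqrt(31)/31 ≈ 45980.0 - 600.6*I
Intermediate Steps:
K(S) = sqrt(-12 + S)
(-208 - 1*1**2)*(-220 + h(-16, 0)/K(-19)) = (-208 - 1*1**2)*(-220 - 16/sqrt(-12 - 19)) = (-208 - 1*1)*(-220 - 16*(-I*sqrt(31)/31)) = (-208 - 1)*(-220 - 16*(-I*sqrt(31)/31)) = -209*(-220 - (-16)*I*sqrt(31)/31) = -209*(-220 + 16*I*sqrt(31)/31) = 45980 - 3344*I*sqrt(31)/31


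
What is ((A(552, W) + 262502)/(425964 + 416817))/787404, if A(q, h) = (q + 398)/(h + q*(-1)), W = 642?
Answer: 2362613/5972482174716 ≈ 3.9558e-7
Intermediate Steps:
A(q, h) = (398 + q)/(h - q)
((A(552, W) + 262502)/(425964 + 416817))/787404 = (((398 + 552)/(642 - 1*552) + 262502)/(425964 + 416817))/787404 = ((950/(642 - 552) + 262502)/842781)*(1/787404) = ((950/90 + 262502)*(1/842781))*(1/787404) = (((1/90)*950 + 262502)*(1/842781))*(1/787404) = ((95/9 + 262502)*(1/842781))*(1/787404) = ((2362613/9)*(1/842781))*(1/787404) = (2362613/7585029)*(1/787404) = 2362613/5972482174716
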